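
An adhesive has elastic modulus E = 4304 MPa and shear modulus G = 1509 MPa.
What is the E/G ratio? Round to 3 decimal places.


E/G = 4304 / 1509 = 2.852

2.852


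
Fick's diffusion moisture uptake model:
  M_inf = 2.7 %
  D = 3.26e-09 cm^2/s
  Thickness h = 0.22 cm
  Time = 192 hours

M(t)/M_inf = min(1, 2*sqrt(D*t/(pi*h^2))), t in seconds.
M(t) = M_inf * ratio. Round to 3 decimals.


t_sec = 192 * 3600 = 691200
ratio = 2*sqrt(3.26e-09*691200/(pi*0.22^2))
= min(1, 0.243469)
= 0.243469
M(t) = 2.7 * 0.243469 = 0.657 %

0.657


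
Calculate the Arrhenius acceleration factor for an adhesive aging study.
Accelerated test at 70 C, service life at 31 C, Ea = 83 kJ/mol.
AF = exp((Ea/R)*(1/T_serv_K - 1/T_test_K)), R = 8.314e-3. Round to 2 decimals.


T_test = 343.15 K, T_serv = 304.15 K
Ea/R = 83 / 0.008314 = 9983.16
AF = exp(9983.16 * (1/304.15 - 1/343.15))
= 41.70

41.70


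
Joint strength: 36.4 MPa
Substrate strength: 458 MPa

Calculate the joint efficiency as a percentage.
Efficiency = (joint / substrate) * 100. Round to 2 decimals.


Efficiency = (36.4 / 458) * 100 = 7.95%

7.95


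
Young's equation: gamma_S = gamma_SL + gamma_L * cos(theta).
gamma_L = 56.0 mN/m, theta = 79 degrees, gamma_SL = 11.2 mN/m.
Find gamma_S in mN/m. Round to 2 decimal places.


cos(79 deg) = 0.190809
gamma_S = 11.2 + 56.0 * 0.190809
= 21.89 mN/m

21.89


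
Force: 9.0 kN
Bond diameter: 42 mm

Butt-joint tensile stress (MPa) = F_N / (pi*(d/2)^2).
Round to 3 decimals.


F_N = 9.0 * 1000 = 9000.0 N
A = pi*(21.0)^2 = 1385.4424 mm^2
stress = 9000.0 / 1385.4424 = 6.496 MPa

6.496


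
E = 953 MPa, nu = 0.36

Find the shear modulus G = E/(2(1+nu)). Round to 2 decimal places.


G = 953 / (2 * 1.36)
= 350.37 MPa

350.37


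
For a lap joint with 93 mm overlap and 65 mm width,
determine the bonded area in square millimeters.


Area = 93 * 65 = 6045 mm^2

6045


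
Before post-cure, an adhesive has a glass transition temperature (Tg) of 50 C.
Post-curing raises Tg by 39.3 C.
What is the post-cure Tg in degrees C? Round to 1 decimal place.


Tg_post = Tg_base + delta_Tg
= 50 + 39.3
= 89.3 C

89.3


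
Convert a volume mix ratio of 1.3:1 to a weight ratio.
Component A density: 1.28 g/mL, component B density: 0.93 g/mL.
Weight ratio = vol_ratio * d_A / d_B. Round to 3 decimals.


= 1.3 * 1.28 / 0.93 = 1.789

1.789


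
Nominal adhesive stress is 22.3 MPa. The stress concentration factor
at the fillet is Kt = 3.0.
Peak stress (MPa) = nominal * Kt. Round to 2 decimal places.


Peak = 22.3 * 3.0 = 66.90 MPa

66.90


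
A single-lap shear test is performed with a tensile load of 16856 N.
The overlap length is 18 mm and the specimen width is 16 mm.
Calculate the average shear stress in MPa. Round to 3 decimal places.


Shear stress = F / (overlap * width)
= 16856 / (18 * 16)
= 16856 / 288
= 58.528 MPa

58.528


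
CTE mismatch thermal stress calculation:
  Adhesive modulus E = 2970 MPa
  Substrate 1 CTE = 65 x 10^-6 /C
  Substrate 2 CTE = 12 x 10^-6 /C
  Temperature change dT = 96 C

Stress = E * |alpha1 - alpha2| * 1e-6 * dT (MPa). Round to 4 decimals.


delta_alpha = |65 - 12| = 53 x 10^-6/C
Stress = 2970 * 53e-6 * 96
= 15.1114 MPa

15.1114


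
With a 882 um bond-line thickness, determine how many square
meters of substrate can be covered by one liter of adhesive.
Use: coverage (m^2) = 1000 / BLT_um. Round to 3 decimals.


Coverage = 1000 / 882 = 1.134 m^2

1.134


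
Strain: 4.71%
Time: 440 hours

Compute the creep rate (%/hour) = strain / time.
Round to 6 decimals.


Creep rate = 4.71 / 440
= 0.010705 %/h

0.010705


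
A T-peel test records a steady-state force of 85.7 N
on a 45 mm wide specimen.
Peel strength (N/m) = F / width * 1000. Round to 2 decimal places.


Peel strength = 85.7 / 45 * 1000
= 1904.44 N/m

1904.44


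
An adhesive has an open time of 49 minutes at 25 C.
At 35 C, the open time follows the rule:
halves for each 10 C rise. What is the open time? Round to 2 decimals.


Factor = 2^((35-25)/10) = 2.0000
Open time = 49 / 2.0000 = 24.50 min

24.50


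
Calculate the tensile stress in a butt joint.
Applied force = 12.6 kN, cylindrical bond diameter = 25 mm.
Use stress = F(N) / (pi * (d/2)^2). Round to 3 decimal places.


A = pi * 12.5^2 = 490.8739 mm^2
sigma = 12600.0 / 490.8739 = 25.669 MPa

25.669


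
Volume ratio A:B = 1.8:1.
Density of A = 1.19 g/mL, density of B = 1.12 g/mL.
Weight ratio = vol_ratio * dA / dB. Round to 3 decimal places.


Wt ratio = 1.8 * 1.19 / 1.12
= 1.913

1.913


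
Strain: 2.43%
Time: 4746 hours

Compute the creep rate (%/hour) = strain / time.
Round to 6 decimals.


Creep rate = 2.43 / 4746
= 0.000512 %/h

0.000512


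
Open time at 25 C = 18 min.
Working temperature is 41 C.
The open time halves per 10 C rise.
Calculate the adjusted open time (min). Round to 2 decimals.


factor = 2^((41 - 25) / 10) = 3.0314
ot = 18 / 3.0314 = 5.94 min

5.94


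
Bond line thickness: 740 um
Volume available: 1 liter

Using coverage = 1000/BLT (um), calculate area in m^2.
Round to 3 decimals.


1 L = 1e6 mm^3, thickness = 740 um = 0.74 mm
Area = 1e6 / 0.74 mm^2 = (1e6 / 0.74) / 1e6 m^2 = 1000 / 740 m^2
= 1.351 m^2

1.351


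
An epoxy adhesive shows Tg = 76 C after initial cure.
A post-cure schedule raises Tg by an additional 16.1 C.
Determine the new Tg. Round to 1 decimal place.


New Tg = 76 + 16.1
= 92.1 C

92.1


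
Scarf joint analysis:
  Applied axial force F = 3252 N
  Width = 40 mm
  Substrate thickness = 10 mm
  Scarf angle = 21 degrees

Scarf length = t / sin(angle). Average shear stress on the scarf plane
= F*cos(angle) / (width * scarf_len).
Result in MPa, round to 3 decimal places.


Scarf length = 10 / sin(21 deg) = 27.9043 mm
cos(21 deg) = 0.933580
Shear = 3252 * 0.933580 / (40 * 27.9043)
= 2.720 MPa

2.720


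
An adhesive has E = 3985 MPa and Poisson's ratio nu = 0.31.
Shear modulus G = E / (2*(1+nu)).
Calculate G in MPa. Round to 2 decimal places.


G = 3985 / (2*(1+0.31))
= 3985 / 2.62
= 1520.99 MPa

1520.99


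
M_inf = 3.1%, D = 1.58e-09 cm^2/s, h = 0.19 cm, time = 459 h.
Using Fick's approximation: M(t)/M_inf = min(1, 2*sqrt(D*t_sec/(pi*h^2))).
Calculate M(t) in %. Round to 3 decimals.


t = 1652400 s
ratio = min(1, 2*sqrt(1.58e-09*1652400/(pi*0.0361)))
= 0.303450
M(t) = 3.1 * 0.303450 = 0.941%

0.941


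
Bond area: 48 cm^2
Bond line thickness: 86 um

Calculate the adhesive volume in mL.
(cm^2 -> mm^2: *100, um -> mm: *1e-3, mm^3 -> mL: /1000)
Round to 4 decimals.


V = 48*100 * 86*1e-3 / 1000
= 0.4128 mL

0.4128


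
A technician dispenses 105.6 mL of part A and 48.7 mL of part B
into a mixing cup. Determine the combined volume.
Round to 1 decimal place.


Combined volume = 105.6 + 48.7
= 154.3 mL

154.3


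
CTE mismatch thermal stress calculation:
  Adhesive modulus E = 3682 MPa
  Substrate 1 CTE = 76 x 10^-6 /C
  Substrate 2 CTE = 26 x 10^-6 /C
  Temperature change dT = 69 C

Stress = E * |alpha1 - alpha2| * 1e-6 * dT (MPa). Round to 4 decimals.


delta_alpha = |76 - 26| = 50 x 10^-6/C
Stress = 3682 * 50e-6 * 69
= 12.7029 MPa

12.7029


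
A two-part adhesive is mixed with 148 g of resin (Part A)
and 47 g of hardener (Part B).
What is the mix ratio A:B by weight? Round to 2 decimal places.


Mix ratio = mass_A / mass_B
= 148 / 47
= 3.15

3.15


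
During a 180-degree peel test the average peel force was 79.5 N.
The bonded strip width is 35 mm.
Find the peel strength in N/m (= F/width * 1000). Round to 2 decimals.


Peel strength = F/width * 1000
= 79.5 / 35 * 1000
= 2271.43 N/m

2271.43


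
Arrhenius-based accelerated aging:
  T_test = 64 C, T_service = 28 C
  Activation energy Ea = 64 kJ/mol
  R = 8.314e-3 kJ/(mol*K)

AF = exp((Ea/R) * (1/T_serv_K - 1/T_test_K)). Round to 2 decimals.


T_test_K = 337.15, T_serv_K = 301.15
AF = exp((64/8.314e-3) * (1/301.15 - 1/337.15))
= 15.32

15.32


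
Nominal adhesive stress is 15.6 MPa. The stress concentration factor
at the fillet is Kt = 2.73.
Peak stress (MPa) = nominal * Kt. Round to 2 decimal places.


Peak = 15.6 * 2.73 = 42.59 MPa

42.59


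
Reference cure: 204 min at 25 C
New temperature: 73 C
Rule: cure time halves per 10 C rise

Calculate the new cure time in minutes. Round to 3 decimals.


factor = 2^((73-25)/10) = 27.8576
t_new = 204 / 27.8576 = 7.323 min

7.323


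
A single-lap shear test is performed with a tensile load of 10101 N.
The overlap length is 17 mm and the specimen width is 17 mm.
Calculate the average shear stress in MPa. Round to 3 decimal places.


Shear stress = F / (overlap * width)
= 10101 / (17 * 17)
= 10101 / 289
= 34.952 MPa

34.952


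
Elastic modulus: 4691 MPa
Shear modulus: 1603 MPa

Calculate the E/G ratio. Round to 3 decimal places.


E / G = 4691 / 1603 = 2.926

2.926


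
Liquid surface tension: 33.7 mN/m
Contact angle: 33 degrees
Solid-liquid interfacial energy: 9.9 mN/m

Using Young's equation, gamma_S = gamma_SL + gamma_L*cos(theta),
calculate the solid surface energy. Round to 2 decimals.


gamma_S = 9.9 + 33.7 * cos(33)
= 38.16 mN/m

38.16


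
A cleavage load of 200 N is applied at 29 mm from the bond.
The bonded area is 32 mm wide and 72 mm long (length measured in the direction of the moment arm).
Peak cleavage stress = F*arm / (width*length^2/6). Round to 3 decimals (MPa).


Moment = 200 * 29 = 5800 N*mm
Section modulus = 32 * 5184 / 6 = 165888 / 6 mm^3
Stress = 5800 / (165888 / 6) = 34800 / 165888
= 0.210 MPa

0.210


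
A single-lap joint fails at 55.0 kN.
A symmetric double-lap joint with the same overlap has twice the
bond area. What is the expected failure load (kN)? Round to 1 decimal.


Double-lap load = 2 * 55.0 = 110.0 kN

110.0


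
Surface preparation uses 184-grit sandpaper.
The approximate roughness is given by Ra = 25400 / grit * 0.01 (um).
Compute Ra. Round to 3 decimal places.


Ra = 25400 / 184 * 0.01
= 254 / 184
= 1.380 um

1.380


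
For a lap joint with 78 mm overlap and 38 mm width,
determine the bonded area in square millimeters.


Area = 78 * 38 = 2964 mm^2

2964


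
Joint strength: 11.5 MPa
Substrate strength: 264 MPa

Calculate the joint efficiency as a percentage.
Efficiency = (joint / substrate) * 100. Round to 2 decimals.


Efficiency = (11.5 / 264) * 100 = 4.36%

4.36


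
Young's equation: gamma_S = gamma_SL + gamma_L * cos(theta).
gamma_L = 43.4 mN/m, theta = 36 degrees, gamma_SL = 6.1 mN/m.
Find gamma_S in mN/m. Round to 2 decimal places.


cos(36 deg) = 0.809017
gamma_S = 6.1 + 43.4 * 0.809017
= 41.21 mN/m

41.21


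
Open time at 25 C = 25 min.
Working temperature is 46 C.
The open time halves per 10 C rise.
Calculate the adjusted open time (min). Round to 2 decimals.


factor = 2^((46 - 25) / 10) = 4.2871
ot = 25 / 4.2871 = 5.83 min

5.83


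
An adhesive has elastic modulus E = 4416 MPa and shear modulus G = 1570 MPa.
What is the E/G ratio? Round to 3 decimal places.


E/G = 4416 / 1570 = 2.813

2.813


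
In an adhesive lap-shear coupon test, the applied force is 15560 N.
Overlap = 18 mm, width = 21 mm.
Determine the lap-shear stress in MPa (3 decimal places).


stress = F / (overlap * width)
= 15560 / (18 * 21)
= 41.164 MPa

41.164


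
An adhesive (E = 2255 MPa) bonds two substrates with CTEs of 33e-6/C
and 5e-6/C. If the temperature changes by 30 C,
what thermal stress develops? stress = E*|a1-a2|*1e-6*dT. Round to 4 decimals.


Stress = 2255 * |33 - 5| * 1e-6 * 30
= 1.8942 MPa

1.8942


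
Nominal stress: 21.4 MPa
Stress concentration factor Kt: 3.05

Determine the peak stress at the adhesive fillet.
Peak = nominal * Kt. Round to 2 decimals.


Peak stress = 21.4 * 3.05
= 65.27 MPa

65.27


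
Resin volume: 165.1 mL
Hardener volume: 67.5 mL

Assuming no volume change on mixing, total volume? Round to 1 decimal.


V_total = 165.1 + 67.5 = 232.6 mL

232.6


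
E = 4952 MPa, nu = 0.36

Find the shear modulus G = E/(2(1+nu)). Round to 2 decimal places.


G = 4952 / (2 * 1.36)
= 1820.59 MPa

1820.59


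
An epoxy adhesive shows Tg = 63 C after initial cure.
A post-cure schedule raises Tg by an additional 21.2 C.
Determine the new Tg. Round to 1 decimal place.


New Tg = 63 + 21.2
= 84.2 C

84.2


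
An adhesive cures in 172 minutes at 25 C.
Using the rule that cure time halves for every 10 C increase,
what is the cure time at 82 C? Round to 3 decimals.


Factor = 2^((82 - 25) / 10) = 51.9842
Cure time = 172 / 51.9842
= 3.309 minutes

3.309


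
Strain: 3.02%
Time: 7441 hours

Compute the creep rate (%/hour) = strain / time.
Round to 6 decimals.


Creep rate = 3.02 / 7441
= 0.000406 %/h

0.000406


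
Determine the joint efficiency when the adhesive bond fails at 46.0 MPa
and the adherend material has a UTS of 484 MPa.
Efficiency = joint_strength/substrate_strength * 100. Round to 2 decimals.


Joint efficiency = 46.0 / 484 * 100
= 9.50%

9.50


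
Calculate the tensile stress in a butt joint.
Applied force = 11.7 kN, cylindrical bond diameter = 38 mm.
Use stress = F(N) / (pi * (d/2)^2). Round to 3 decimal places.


A = pi * 19.0^2 = 1134.1149 mm^2
sigma = 11700.0 / 1134.1149 = 10.316 MPa

10.316


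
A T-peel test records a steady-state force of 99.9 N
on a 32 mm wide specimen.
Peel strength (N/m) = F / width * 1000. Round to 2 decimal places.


Peel strength = 99.9 / 32 * 1000
= 3121.88 N/m

3121.88


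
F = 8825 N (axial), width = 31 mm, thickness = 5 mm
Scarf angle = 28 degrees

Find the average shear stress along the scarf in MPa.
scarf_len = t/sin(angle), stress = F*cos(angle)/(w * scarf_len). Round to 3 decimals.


scarf_len = 5/sin(28 deg) = 10.6503
cos(28 deg) = 0.882948
stress = 8825*0.882948/(31*10.6503) = 23.601 MPa

23.601


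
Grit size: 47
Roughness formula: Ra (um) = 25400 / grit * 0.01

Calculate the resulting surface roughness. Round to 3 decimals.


Ra = 25400 / 47 * 0.01
= 5.404 um

5.404


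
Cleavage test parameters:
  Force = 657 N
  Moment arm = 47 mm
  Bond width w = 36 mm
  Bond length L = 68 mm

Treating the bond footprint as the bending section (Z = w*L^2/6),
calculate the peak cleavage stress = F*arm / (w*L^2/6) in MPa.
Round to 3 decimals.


M = 657 * 47 = 30879 N*mm
Z = 36 * 68^2 / 6 = 166464 / 6 mm^3
sigma = M / Z = 6 * 30879 / 166464 = 185274 / 166464
= 1.113 MPa

1.113


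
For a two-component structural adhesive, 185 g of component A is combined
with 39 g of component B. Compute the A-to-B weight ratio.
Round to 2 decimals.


Weight ratio A:B = 185 / 39
= 4.74

4.74


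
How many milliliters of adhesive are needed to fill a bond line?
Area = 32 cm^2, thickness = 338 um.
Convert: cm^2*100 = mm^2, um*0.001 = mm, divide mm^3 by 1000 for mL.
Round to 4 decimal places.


= (32 * 100) * (338 * 0.001) / 1000
= 1.0816 mL

1.0816


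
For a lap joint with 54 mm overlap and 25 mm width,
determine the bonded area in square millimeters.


Area = 54 * 25 = 1350 mm^2

1350


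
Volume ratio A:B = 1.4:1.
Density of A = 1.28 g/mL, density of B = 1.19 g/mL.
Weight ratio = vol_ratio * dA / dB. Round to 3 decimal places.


Wt ratio = 1.4 * 1.28 / 1.19
= 1.506

1.506


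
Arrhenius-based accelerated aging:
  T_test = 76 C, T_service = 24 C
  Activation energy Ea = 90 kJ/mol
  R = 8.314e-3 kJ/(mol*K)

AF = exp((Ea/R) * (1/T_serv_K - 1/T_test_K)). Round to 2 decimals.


T_test_K = 349.15, T_serv_K = 297.15
AF = exp((90/8.314e-3) * (1/297.15 - 1/349.15))
= 227.15

227.15


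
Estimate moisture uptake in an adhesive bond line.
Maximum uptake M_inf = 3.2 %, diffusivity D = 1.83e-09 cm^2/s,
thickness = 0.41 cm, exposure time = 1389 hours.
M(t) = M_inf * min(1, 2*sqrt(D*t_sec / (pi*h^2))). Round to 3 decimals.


Convert time: 1389 h = 5000400 s
ratio = min(1, 2*sqrt(1.83e-09*5000400/(pi*0.41^2)))
= 0.263269
M(t) = 3.2 * 0.263269 = 0.842%

0.842


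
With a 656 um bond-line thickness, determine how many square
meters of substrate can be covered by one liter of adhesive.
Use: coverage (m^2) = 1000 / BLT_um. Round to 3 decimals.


Coverage = 1000 / 656 = 1.524 m^2

1.524


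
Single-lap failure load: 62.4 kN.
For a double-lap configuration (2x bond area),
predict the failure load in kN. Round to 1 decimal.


Failure load = 62.4 * 2 = 124.8 kN

124.8


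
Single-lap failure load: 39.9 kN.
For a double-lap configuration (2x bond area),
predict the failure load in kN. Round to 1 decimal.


Failure load = 39.9 * 2 = 79.8 kN

79.8


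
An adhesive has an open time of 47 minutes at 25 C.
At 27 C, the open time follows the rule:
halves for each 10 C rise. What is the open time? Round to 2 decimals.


Factor = 2^((27-25)/10) = 1.1487
Open time = 47 / 1.1487 = 40.92 min

40.92


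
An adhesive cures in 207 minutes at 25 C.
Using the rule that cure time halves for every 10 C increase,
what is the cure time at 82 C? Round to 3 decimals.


Factor = 2^((82 - 25) / 10) = 51.9842
Cure time = 207 / 51.9842
= 3.982 minutes

3.982


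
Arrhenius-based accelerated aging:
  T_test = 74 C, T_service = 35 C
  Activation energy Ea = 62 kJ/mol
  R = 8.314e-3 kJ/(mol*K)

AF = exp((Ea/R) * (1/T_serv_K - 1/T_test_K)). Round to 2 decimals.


T_test_K = 347.15, T_serv_K = 308.15
AF = exp((62/8.314e-3) * (1/308.15 - 1/347.15))
= 15.16

15.16


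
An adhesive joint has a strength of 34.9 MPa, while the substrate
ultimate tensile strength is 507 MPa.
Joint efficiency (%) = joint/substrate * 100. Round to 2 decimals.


Efficiency = 34.9 / 507 * 100
= 6.88%

6.88


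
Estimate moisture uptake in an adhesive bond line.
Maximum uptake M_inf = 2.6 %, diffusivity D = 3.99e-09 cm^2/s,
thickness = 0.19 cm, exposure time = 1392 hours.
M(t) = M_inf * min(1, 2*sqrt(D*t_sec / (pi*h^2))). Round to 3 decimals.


Convert time: 1392 h = 5011200 s
ratio = min(1, 2*sqrt(3.99e-09*5011200/(pi*0.19^2)))
= 0.839767
M(t) = 2.6 * 0.839767 = 2.183%

2.183


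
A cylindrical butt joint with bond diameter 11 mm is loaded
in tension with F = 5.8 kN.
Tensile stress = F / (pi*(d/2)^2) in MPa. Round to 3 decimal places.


Area = pi * (11/2)^2 = 95.0332 mm^2
Stress = 5.8*1000 / 95.0332
= 61.031 MPa

61.031


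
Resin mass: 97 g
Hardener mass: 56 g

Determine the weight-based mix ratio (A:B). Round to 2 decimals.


Ratio = 97 / 56 = 1.73

1.73


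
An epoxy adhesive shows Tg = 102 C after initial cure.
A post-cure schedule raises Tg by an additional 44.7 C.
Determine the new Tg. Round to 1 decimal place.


New Tg = 102 + 44.7
= 146.7 C

146.7


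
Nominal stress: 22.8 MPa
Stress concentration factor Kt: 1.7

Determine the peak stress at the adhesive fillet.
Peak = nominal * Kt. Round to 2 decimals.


Peak stress = 22.8 * 1.7
= 38.76 MPa

38.76


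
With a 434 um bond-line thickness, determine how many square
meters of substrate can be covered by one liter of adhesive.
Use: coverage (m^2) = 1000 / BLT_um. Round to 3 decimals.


Coverage = 1000 / 434 = 2.304 m^2

2.304


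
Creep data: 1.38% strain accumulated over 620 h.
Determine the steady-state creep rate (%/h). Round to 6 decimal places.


Rate = 1.38 / 620 = 0.002226 %/h

0.002226


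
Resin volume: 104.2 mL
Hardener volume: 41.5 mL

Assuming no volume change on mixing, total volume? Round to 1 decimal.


V_total = 104.2 + 41.5 = 145.7 mL

145.7


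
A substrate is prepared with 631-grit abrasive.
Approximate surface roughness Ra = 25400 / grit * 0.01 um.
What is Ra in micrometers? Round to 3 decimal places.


Ra = 25400 / 631 * 0.01 = 0.403 um

0.403


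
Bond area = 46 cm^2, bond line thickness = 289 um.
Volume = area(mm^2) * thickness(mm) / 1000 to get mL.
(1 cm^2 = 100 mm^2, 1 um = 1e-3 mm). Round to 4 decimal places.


area_mm2 = 46 * 100 = 4600
blt_mm = 289 * 1e-3 = 0.289
vol_mm3 = 4600 * 0.289 = 1329.4
vol_mL = 1329.4 / 1000 = 1.3294 mL

1.3294


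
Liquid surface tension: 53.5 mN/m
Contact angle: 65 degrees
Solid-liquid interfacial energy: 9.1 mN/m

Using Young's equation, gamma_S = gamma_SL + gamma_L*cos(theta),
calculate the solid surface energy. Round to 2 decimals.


gamma_S = 9.1 + 53.5 * cos(65)
= 31.71 mN/m

31.71


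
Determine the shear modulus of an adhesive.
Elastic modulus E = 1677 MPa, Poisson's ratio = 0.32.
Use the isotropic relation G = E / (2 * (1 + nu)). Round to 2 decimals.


G = 1677 / (2*(1+0.32)) = 1677 / 2.64
= 635.23 MPa

635.23


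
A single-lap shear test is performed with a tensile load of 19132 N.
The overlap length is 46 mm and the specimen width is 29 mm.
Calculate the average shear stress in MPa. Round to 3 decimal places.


Shear stress = F / (overlap * width)
= 19132 / (46 * 29)
= 19132 / 1334
= 14.342 MPa

14.342


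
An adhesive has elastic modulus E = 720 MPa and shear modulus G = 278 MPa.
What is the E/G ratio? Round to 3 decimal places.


E/G = 720 / 278 = 2.590

2.590


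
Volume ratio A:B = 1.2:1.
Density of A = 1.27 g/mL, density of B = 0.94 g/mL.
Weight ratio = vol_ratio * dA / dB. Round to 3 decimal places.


Wt ratio = 1.2 * 1.27 / 0.94
= 1.621

1.621


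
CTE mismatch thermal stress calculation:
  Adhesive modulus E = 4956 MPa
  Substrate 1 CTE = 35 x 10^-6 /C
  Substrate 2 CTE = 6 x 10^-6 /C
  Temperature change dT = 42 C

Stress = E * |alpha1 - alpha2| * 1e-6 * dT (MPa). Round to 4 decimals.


delta_alpha = |35 - 6| = 29 x 10^-6/C
Stress = 4956 * 29e-6 * 42
= 6.0364 MPa

6.0364


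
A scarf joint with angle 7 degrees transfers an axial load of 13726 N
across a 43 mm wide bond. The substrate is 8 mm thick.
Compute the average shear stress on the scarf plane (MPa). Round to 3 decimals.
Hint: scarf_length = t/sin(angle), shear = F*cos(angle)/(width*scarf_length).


scarf_length = 8 / sin(7 deg) = 65.6441 mm
cos(7 deg) = 0.992546
shear stress = 13726 * 0.992546 / (43 * 65.6441)
= 4.826 MPa

4.826


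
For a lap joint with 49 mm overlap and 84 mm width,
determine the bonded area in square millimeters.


Area = 49 * 84 = 4116 mm^2

4116


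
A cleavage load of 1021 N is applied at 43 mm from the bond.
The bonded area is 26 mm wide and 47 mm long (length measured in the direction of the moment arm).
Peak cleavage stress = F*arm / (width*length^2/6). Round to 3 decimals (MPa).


Moment = 1021 * 43 = 43903 N*mm
Section modulus = 26 * 2209 / 6 = 57434 / 6 mm^3
Stress = 43903 / (57434 / 6) = 263418 / 57434
= 4.586 MPa

4.586


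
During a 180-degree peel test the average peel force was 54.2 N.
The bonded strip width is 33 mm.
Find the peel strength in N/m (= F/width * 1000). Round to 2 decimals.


Peel strength = F/width * 1000
= 54.2 / 33 * 1000
= 1642.42 N/m

1642.42


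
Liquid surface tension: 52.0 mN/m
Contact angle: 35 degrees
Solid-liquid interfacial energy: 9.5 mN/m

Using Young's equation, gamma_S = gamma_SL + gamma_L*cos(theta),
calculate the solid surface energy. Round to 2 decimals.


gamma_S = 9.5 + 52.0 * cos(35)
= 52.10 mN/m

52.10


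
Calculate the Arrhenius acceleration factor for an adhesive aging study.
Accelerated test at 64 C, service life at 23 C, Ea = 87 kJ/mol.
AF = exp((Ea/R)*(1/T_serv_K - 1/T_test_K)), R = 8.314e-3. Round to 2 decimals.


T_test = 337.15 K, T_serv = 296.15 K
Ea/R = 87 / 0.008314 = 10464.28
AF = exp(10464.28 * (1/296.15 - 1/337.15))
= 73.47

73.47


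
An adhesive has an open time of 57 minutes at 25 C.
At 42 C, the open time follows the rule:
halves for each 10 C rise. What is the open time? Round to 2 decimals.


Factor = 2^((42-25)/10) = 3.2490
Open time = 57 / 3.2490 = 17.54 min

17.54


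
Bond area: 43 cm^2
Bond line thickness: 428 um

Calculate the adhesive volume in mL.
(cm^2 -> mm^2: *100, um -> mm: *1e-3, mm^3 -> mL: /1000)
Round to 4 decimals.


V = 43*100 * 428*1e-3 / 1000
= 1.8404 mL

1.8404


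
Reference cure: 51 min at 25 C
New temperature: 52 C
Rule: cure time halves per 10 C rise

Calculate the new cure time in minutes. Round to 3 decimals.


factor = 2^((52-25)/10) = 6.4980
t_new = 51 / 6.4980 = 7.849 min

7.849


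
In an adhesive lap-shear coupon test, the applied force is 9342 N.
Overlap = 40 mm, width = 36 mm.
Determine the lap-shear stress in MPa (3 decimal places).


stress = F / (overlap * width)
= 9342 / (40 * 36)
= 6.488 MPa

6.488


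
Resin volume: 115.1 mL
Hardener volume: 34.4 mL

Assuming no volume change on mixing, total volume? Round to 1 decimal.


V_total = 115.1 + 34.4 = 149.5 mL

149.5


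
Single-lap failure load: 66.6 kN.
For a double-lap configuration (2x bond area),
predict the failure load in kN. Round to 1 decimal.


Failure load = 66.6 * 2 = 133.2 kN

133.2


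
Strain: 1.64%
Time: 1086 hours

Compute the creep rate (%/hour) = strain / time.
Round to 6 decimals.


Creep rate = 1.64 / 1086
= 0.001510 %/h

0.001510


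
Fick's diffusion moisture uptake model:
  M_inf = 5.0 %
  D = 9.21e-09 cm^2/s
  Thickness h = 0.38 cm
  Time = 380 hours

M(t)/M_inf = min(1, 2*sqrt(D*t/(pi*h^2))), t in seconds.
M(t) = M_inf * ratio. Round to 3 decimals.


t_sec = 380 * 3600 = 1368000
ratio = 2*sqrt(9.21e-09*1368000/(pi*0.38^2))
= min(1, 0.333307)
= 0.333307
M(t) = 5.0 * 0.333307 = 1.667 %

1.667


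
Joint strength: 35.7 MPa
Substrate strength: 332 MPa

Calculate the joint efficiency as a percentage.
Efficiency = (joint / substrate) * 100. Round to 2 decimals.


Efficiency = (35.7 / 332) * 100 = 10.75%

10.75


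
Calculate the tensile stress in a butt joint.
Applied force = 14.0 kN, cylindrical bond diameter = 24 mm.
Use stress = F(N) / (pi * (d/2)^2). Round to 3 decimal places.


A = pi * 12.0^2 = 452.3893 mm^2
sigma = 14000.0 / 452.3893 = 30.947 MPa

30.947


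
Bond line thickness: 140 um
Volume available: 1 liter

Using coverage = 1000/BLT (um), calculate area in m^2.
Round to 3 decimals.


1 L = 1e6 mm^3, thickness = 140 um = 0.14 mm
Area = 1e6 / 0.14 mm^2 = (1e6 / 0.14) / 1e6 m^2 = 1000 / 140 m^2
= 7.143 m^2

7.143


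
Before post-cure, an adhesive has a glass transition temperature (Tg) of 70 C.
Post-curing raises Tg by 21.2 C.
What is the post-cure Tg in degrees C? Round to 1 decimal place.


Tg_post = Tg_base + delta_Tg
= 70 + 21.2
= 91.2 C

91.2


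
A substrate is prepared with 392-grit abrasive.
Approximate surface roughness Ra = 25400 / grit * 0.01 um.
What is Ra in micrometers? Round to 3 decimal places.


Ra = 25400 / 392 * 0.01 = 0.648 um

0.648


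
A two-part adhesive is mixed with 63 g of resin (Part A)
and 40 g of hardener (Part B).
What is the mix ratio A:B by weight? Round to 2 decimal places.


Mix ratio = mass_A / mass_B
= 63 / 40
= 1.58

1.58


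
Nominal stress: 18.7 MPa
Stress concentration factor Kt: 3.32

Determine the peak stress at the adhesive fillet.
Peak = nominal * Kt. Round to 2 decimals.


Peak stress = 18.7 * 3.32
= 62.08 MPa

62.08


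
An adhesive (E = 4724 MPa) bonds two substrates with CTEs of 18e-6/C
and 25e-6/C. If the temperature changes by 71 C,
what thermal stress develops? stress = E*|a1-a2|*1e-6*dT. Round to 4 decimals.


Stress = 4724 * |18 - 25| * 1e-6 * 71
= 2.3478 MPa

2.3478


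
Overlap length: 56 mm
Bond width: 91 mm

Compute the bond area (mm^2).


Bond area = 56 * 91 = 5096 mm^2

5096


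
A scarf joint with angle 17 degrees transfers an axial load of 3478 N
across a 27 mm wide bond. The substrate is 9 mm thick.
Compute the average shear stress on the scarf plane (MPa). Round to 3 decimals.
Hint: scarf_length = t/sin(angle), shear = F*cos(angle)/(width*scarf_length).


scarf_length = 9 / sin(17 deg) = 30.7827 mm
cos(17 deg) = 0.956305
shear stress = 3478 * 0.956305 / (27 * 30.7827)
= 4.002 MPa

4.002


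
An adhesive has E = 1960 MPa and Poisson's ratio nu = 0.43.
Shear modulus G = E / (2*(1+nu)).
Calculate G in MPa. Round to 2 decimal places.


G = 1960 / (2*(1+0.43))
= 1960 / 2.86
= 685.31 MPa

685.31


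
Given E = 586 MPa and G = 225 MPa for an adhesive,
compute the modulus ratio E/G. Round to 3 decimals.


E/G ratio = 586 / 225 = 2.604

2.604


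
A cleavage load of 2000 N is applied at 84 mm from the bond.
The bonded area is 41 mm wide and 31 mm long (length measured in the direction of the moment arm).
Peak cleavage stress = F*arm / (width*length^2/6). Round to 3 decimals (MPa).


Moment = 2000 * 84 = 168000 N*mm
Section modulus = 41 * 961 / 6 = 39401 / 6 mm^3
Stress = 168000 / (39401 / 6) = 1008000 / 39401
= 25.583 MPa

25.583


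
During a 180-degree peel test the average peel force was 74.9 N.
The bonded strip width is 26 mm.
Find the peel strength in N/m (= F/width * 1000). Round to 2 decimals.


Peel strength = F/width * 1000
= 74.9 / 26 * 1000
= 2880.77 N/m

2880.77


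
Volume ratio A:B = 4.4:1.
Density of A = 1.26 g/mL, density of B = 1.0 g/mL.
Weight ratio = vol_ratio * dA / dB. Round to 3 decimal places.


Wt ratio = 4.4 * 1.26 / 1.0
= 5.544

5.544


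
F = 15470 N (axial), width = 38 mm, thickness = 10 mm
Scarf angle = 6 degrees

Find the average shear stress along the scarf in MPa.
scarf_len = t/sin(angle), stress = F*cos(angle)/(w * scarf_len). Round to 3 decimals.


scarf_len = 10/sin(6 deg) = 95.6677
cos(6 deg) = 0.994522
stress = 15470*0.994522/(38*95.6677) = 4.232 MPa

4.232


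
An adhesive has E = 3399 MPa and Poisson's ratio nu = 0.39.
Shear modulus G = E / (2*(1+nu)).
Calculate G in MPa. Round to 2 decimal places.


G = 3399 / (2*(1+0.39))
= 3399 / 2.78
= 1222.66 MPa

1222.66


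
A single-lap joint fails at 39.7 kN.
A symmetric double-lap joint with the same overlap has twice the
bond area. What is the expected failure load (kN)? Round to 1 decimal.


Double-lap load = 2 * 39.7 = 79.4 kN

79.4


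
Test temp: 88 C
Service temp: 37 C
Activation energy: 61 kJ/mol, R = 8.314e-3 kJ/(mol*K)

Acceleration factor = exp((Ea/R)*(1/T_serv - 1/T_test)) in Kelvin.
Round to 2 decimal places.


AF = exp((61/0.008314)*(1/310.15 - 1/361.15))
= 28.24

28.24


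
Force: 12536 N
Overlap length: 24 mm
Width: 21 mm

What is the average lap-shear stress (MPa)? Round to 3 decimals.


Average shear stress = F / (overlap * width)
= 12536 / (24 * 21)
= 24.873 MPa

24.873


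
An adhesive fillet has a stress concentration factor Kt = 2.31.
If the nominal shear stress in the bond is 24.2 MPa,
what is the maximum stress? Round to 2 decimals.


Max stress = 24.2 * 2.31 = 55.90 MPa

55.90


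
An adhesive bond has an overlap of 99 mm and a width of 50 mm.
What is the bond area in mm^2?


Bond area = overlap * width
= 99 * 50
= 4950 mm^2

4950


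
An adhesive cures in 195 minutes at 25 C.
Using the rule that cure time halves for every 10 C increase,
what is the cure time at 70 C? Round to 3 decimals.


Factor = 2^((70 - 25) / 10) = 22.6274
Cure time = 195 / 22.6274
= 8.618 minutes

8.618


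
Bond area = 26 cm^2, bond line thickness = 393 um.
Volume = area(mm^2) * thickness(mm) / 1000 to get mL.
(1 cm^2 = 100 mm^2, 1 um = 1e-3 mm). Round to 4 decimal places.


area_mm2 = 26 * 100 = 2600
blt_mm = 393 * 1e-3 = 0.393
vol_mm3 = 2600 * 0.393 = 1021.8
vol_mL = 1021.8 / 1000 = 1.0218 mL

1.0218


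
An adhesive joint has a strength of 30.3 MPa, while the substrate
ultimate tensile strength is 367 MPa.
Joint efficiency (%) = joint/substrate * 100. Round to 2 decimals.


Efficiency = 30.3 / 367 * 100
= 8.26%

8.26


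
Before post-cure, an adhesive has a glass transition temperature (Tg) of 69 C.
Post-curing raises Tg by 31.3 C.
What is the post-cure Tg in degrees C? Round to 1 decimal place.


Tg_post = Tg_base + delta_Tg
= 69 + 31.3
= 100.3 C

100.3


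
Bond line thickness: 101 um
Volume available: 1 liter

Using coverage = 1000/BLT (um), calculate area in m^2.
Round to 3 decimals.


1 L = 1e6 mm^3, thickness = 101 um = 0.101 mm
Area = 1e6 / 0.101 mm^2 = (1e6 / 0.101) / 1e6 m^2 = 1000 / 101 m^2
= 9.901 m^2

9.901


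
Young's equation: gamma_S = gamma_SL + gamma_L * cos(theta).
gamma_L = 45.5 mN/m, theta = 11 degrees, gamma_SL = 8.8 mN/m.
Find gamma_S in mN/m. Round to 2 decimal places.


cos(11 deg) = 0.981627
gamma_S = 8.8 + 45.5 * 0.981627
= 53.46 mN/m

53.46


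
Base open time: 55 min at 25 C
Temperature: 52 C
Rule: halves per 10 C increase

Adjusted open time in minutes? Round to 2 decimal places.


Acceleration = 2^((52-25)/10) = 6.4980
Open time = 55 / 6.4980 = 8.46 min

8.46


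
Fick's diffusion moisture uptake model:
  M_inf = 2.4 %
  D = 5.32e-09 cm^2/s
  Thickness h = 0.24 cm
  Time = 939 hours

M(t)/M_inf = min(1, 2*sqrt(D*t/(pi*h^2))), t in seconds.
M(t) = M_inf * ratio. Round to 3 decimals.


t_sec = 939 * 3600 = 3380400
ratio = 2*sqrt(5.32e-09*3380400/(pi*0.24^2))
= min(1, 0.630498)
= 0.630498
M(t) = 2.4 * 0.630498 = 1.513 %

1.513


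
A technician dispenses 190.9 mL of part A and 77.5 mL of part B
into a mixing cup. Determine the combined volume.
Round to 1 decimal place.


Combined volume = 190.9 + 77.5
= 268.4 mL

268.4


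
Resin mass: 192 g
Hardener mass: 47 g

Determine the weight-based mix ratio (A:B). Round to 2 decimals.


Ratio = 192 / 47 = 4.09

4.09


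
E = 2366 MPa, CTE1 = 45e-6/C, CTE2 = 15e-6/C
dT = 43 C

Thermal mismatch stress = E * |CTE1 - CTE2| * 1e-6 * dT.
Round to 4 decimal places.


= 2366 * 30e-6 * 43
= 3.0521 MPa

3.0521


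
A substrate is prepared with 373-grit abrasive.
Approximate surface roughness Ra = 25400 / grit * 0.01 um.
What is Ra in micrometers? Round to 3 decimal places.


Ra = 25400 / 373 * 0.01 = 0.681 um

0.681


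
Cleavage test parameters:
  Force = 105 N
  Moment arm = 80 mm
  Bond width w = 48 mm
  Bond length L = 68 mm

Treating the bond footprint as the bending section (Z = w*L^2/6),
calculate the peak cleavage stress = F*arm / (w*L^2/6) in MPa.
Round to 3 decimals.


M = 105 * 80 = 8400 N*mm
Z = 48 * 68^2 / 6 = 221952 / 6 mm^3
sigma = M / Z = 6 * 8400 / 221952 = 50400 / 221952
= 0.227 MPa

0.227


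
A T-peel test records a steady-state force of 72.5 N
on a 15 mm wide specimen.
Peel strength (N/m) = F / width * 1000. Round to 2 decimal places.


Peel strength = 72.5 / 15 * 1000
= 4833.33 N/m

4833.33


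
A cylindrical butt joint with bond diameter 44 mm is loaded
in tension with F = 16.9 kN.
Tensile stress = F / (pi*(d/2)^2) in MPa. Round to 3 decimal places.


Area = pi * (44/2)^2 = 1520.5308 mm^2
Stress = 16.9*1000 / 1520.5308
= 11.115 MPa

11.115


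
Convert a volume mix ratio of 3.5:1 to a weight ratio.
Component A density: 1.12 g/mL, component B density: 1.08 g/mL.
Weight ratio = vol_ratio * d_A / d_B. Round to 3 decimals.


= 3.5 * 1.12 / 1.08 = 3.630

3.630


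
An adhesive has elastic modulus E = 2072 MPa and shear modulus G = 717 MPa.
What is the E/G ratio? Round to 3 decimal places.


E/G = 2072 / 717 = 2.890

2.890


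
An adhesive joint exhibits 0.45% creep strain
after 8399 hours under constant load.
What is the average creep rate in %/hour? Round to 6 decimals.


Creep rate = strain / time
= 0.45 / 8399
= 0.000054 %/h

0.000054


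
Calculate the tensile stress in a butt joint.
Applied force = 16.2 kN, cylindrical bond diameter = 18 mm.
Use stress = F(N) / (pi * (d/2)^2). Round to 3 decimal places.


A = pi * 9.0^2 = 254.4690 mm^2
sigma = 16200.0 / 254.4690 = 63.662 MPa

63.662


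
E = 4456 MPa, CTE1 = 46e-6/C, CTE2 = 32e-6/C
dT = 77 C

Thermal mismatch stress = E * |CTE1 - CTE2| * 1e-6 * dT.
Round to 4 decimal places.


= 4456 * 14e-6 * 77
= 4.8036 MPa

4.8036


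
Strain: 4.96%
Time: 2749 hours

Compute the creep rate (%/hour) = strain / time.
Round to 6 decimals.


Creep rate = 4.96 / 2749
= 0.001804 %/h

0.001804


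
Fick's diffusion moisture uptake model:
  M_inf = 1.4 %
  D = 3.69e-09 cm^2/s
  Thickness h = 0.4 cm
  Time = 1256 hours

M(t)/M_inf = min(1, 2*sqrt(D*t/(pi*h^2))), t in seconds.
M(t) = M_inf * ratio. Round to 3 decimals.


t_sec = 1256 * 3600 = 4521600
ratio = 2*sqrt(3.69e-09*4521600/(pi*0.4^2))
= min(1, 0.364380)
= 0.364380
M(t) = 1.4 * 0.364380 = 0.510 %

0.510


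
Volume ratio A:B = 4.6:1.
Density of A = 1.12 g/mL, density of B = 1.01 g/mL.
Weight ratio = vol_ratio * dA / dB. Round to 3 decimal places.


Wt ratio = 4.6 * 1.12 / 1.01
= 5.101

5.101


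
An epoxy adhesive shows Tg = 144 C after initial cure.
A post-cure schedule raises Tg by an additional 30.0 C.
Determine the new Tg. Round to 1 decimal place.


New Tg = 144 + 30.0
= 174.0 C

174.0


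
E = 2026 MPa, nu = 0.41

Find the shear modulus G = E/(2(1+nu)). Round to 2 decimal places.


G = 2026 / (2 * 1.41)
= 718.44 MPa

718.44


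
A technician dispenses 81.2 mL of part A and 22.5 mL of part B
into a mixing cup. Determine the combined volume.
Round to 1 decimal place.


Combined volume = 81.2 + 22.5
= 103.7 mL

103.7


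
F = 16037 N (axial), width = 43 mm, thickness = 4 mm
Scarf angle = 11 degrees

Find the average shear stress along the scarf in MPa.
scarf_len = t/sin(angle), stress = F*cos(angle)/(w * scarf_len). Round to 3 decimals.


scarf_len = 4/sin(11 deg) = 20.9634
cos(11 deg) = 0.981627
stress = 16037*0.981627/(43*20.9634) = 17.464 MPa

17.464


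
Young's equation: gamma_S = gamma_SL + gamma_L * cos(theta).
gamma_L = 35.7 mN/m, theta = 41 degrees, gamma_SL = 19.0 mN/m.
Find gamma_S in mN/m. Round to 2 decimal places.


cos(41 deg) = 0.754710
gamma_S = 19.0 + 35.7 * 0.754710
= 45.94 mN/m

45.94


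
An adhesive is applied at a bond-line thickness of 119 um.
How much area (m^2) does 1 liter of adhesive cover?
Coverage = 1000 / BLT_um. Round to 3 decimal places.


Coverage = 1000 / 119 = 8.403 m^2

8.403


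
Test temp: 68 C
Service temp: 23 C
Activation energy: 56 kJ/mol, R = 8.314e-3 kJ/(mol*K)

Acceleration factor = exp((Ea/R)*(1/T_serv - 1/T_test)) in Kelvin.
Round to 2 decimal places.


AF = exp((56/0.008314)*(1/296.15 - 1/341.15))
= 20.09

20.09


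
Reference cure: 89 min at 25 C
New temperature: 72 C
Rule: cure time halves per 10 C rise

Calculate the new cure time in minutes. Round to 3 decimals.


factor = 2^((72-25)/10) = 25.9921
t_new = 89 / 25.9921 = 3.424 min

3.424


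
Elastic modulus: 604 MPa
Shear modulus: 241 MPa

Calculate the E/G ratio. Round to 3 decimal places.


E / G = 604 / 241 = 2.506

2.506


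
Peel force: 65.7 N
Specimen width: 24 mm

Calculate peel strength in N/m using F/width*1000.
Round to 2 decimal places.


Peel strength = 65.7 / 24 * 1000 = 2737.50 N/m

2737.50


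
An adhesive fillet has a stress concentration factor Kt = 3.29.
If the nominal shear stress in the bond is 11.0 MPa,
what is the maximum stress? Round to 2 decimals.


Max stress = 11.0 * 3.29 = 36.19 MPa

36.19


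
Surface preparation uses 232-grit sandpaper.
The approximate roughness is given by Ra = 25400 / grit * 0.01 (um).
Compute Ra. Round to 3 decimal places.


Ra = 25400 / 232 * 0.01
= 254 / 232
= 1.095 um

1.095


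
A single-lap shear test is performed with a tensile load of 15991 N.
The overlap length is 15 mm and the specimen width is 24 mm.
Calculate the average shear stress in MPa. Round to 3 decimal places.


Shear stress = F / (overlap * width)
= 15991 / (15 * 24)
= 15991 / 360
= 44.419 MPa

44.419


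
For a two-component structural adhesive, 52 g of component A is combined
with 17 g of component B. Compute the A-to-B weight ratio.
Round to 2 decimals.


Weight ratio A:B = 52 / 17
= 3.06

3.06


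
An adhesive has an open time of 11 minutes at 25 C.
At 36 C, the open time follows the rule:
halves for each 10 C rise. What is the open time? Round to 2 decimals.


Factor = 2^((36-25)/10) = 2.1435
Open time = 11 / 2.1435 = 5.13 min

5.13


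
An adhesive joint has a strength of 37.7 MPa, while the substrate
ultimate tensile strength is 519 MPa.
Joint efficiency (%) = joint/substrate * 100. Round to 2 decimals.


Efficiency = 37.7 / 519 * 100
= 7.26%

7.26


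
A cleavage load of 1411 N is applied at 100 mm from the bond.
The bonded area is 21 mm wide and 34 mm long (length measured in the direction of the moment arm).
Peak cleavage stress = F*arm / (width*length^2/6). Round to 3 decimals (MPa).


Moment = 1411 * 100 = 141100 N*mm
Section modulus = 21 * 1156 / 6 = 24276 / 6 mm^3
Stress = 141100 / (24276 / 6) = 846600 / 24276
= 34.874 MPa

34.874
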